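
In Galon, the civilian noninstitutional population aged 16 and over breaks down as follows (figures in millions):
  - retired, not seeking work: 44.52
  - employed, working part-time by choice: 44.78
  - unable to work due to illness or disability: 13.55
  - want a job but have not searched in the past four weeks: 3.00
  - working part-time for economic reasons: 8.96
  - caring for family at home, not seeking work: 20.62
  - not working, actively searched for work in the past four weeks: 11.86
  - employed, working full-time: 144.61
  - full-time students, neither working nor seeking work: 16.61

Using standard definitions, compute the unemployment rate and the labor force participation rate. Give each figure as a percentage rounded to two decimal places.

Employed = 44.78 + 8.96 + 144.61 = 198.35 million (anyone who worked, including part-time for economic reasons, counts as employed).
Unemployed = 11.86 million.
Labor force = 198.35 + 11.86 = 210.21 million.
Not in labor force = 44.52 + 13.55 + 3.00 + 20.62 + 16.61 = 98.30 million (those not working and not actively searching are outside the labor force — including those who want a job but have given up searching).
Civilian working-age population = 210.21 + 98.30 = 308.51 million.
Unemployment rate = 11.86 / 210.21 = 5.64%.
Labor force participation rate = 210.21 / 308.51 = 68.14%.

Unemployment rate ≈ 5.64%; labor force participation rate ≈ 68.14%.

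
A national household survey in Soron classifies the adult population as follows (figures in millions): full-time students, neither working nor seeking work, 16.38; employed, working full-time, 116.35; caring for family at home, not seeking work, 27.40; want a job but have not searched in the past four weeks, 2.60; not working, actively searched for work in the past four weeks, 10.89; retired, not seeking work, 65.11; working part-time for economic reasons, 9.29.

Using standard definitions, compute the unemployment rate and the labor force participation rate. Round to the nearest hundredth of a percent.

Unemployment rate ≈ 7.98%; labor force participation rate ≈ 55.05%.

Employed = 116.35 + 9.29 = 125.64 million (anyone who worked, including part-time for economic reasons, counts as employed).
Unemployed = 10.89 million.
Labor force = 125.64 + 10.89 = 136.53 million.
Not in labor force = 16.38 + 27.40 + 2.60 + 65.11 = 111.49 million (those not working and not actively searching are outside the labor force — including those who want a job but have given up searching).
Civilian working-age population = 136.53 + 111.49 = 248.02 million.
Unemployment rate = 10.89 / 136.53 = 7.98%.
Labor force participation rate = 136.53 / 248.02 = 55.05%.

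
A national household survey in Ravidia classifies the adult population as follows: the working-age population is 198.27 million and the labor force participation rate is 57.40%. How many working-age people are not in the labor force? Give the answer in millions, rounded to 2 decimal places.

Share not in the labor force = 1 − 0.5740 = 0.4260.
Not in labor force = 0.4260 × 198.27 ≈ 84.46 million.

About 84.46 million are not in the labor force.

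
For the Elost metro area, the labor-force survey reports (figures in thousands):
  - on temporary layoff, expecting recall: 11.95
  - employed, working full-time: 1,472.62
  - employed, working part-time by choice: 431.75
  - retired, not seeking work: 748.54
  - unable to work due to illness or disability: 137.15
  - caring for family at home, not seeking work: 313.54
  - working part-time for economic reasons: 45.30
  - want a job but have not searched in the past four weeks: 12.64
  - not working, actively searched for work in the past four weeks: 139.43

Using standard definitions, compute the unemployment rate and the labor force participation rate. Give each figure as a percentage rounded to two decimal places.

Employed = 1,472.62 + 431.75 + 45.30 = 1,949.67 thousand (anyone who worked, including part-time for economic reasons, counts as employed).
Unemployed = 11.95 + 139.43 = 151.38 thousand (jobless and actively searching, or on temporary layoff).
Labor force = 1,949.67 + 151.38 = 2,101.05 thousand.
Not in labor force = 748.54 + 137.15 + 313.54 + 12.64 = 1,211.87 thousand (those not working and not actively searching are outside the labor force — including those who want a job but have given up searching).
Civilian working-age population = 2,101.05 + 1,211.87 = 3,312.92 thousand.
Unemployment rate = 151.38 / 2,101.05 = 7.20%.
Labor force participation rate = 2,101.05 / 3,312.92 = 63.42%.

Unemployment rate ≈ 7.20%; labor force participation rate ≈ 63.42%.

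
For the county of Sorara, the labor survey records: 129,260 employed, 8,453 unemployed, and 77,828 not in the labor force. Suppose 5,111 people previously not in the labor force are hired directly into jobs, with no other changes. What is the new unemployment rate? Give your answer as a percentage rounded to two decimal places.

Initially, labor force = 129,260 + 8,453 = 137,713, so u = 8,453/137,713 = 6.14%.
After the change, employed and labor force both rise by 5,111; unemployed unchanged → E = 134,371, U = 8,453, labor force = 142,824.
New unemployment rate = 8,453 / 142,824 = 5.92%.

New unemployment rate ≈ 5.92%.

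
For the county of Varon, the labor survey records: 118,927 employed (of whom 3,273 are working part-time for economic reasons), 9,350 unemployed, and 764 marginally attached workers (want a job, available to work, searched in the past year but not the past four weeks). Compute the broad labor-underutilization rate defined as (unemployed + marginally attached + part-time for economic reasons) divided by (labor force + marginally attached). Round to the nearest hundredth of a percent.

Labor force = 118,927 + 9,350 = 128,277.
Numerator = 9,350 + 764 + 3,273 = 13,387.
Denominator = 128,277 + 764 = 129,041.
Broad rate = 13,387 / 129,041 = 10.37%.

Broad underutilization rate ≈ 10.37%.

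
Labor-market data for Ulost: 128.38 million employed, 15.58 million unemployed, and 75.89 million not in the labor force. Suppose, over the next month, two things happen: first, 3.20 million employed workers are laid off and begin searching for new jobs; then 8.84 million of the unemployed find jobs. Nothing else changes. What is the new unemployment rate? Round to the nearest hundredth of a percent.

New unemployment rate ≈ 6.90%.

Initially, labor force = 128.38 + 15.58 = 143.96 million, so u = 15.58/143.96 = 10.82%.
After the first change, employed falls and unemployed rises by 3.20; labor force unchanged → E = 125.18, U = 18.78, labor force = 143.96 million.
After the second change, unemployed falls and employed rises by 8.84; labor force unchanged → E = 134.02, U = 9.94, labor force = 143.96 million.
New unemployment rate = 9.94 / 143.96 = 6.90%.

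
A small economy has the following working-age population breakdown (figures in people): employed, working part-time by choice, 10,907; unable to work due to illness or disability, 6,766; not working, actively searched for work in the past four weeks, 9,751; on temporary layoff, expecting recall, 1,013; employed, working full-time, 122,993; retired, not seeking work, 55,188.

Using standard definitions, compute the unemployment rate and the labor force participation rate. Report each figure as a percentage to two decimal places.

Employed = 10,907 + 122,993 = 133,900.
Unemployed = 9,751 + 1,013 = 10,764 (jobless and actively searching, or on temporary layoff).
Labor force = 133,900 + 10,764 = 144,664.
Not in labor force = 6,766 + 55,188 = 61,954 (those not working and not actively searching are outside the labor force).
Civilian working-age population = 144,664 + 61,954 = 206,618.
Unemployment rate = 10,764 / 144,664 = 7.44%.
Labor force participation rate = 144,664 / 206,618 = 70.02%.

Unemployment rate ≈ 7.44%; labor force participation rate ≈ 70.02%.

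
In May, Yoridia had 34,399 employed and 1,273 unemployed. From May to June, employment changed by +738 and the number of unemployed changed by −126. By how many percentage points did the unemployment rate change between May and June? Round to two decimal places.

May: labor force = 34,399 + 1,273 = 35,672; u = 1,273/35,672 = 3.57%.
June: labor force = 35,137 + 1,147 = 36,284; u = 1,147/36,284 = 3.16%.
Change = 3.16% − 3.57% = −0.41 pp.

The unemployment rate changed by −0.41 percentage points.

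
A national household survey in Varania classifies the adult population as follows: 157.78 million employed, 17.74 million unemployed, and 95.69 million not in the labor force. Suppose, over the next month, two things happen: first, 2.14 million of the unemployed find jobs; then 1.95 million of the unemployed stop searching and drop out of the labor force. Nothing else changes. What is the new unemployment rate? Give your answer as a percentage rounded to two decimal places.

Initially, labor force = 157.78 + 17.74 = 175.52 million, so u = 17.74/175.52 = 10.11%.
After the first change, unemployed falls and employed rises by 2.14; labor force unchanged → E = 159.92, U = 15.60, labor force = 175.52 million.
After the second change, unemployed and labor force both fall by 1.95 → E = 159.92, U = 13.65, labor force = 173.57 million.
New unemployment rate = 13.65 / 173.57 = 7.86%.

New unemployment rate ≈ 7.86%.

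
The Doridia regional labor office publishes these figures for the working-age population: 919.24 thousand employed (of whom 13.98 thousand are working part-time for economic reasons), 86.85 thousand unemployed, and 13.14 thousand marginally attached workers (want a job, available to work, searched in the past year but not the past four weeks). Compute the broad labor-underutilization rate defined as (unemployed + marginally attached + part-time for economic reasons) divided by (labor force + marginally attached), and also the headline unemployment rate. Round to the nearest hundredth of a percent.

Labor force = 919.24 + 86.85 = 1,006.09 thousand.
Numerator = 86.85 + 13.14 + 13.98 = 113.97 thousand.
Denominator = 1,006.09 + 13.14 = 1,019.23 thousand.
Broad rate = 113.97 / 1,019.23 = 11.18%.
Headline unemployment rate = 86.85 / 1,006.09 = 8.63%.

Broad underutilization rate ≈ 11.18%; headline unemployment rate ≈ 8.63%.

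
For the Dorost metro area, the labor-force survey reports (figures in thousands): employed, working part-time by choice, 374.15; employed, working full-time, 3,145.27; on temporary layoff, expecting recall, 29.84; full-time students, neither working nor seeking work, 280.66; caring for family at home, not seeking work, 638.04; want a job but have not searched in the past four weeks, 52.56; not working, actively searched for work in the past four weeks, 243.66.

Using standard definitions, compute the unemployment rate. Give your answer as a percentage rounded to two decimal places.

Employed = 374.15 + 3,145.27 = 3,519.42 thousand.
Unemployed = 29.84 + 243.66 = 273.50 thousand (jobless and actively searching, or on temporary layoff).
Labor force = 3,519.42 + 273.50 = 3,792.92 thousand.
Unemployment rate = 273.50 / 3,792.92 = 7.21%.

Unemployment rate ≈ 7.21%.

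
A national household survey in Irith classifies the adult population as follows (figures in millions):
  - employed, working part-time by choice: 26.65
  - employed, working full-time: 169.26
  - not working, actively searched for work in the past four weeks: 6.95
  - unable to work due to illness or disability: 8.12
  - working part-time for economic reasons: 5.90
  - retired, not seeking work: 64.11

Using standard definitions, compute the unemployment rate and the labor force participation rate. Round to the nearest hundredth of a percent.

Unemployment rate ≈ 3.33%; labor force participation rate ≈ 74.29%.

Employed = 26.65 + 169.26 + 5.90 = 201.81 million (anyone who worked, including part-time for economic reasons, counts as employed).
Unemployed = 6.95 million.
Labor force = 201.81 + 6.95 = 208.76 million.
Not in labor force = 8.12 + 64.11 = 72.23 million (those not working and not actively searching are outside the labor force).
Civilian working-age population = 208.76 + 72.23 = 280.99 million.
Unemployment rate = 6.95 / 208.76 = 3.33%.
Labor force participation rate = 208.76 / 280.99 = 74.29%.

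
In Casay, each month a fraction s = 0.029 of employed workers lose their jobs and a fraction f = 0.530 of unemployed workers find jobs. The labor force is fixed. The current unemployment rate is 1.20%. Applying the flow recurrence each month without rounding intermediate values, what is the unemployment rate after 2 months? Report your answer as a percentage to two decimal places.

With a fixed labor force, u_{t+1} = u_t + s·(1−u_t) − f·u_t = u_t·(1−s−f) + s.
Here 1−s−f = 0.441 and s = 0.029.
u_1 = 0.012000 × 0.441 + 0.029 = 0.034292.
u_2 = 0.034292 × 0.441 + 0.029 = 0.044123.

Unemployment rate after two months ≈ 4.41%.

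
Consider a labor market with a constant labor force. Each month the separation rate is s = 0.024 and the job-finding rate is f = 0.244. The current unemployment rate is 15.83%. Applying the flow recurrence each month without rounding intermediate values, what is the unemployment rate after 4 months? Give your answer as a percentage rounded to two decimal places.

Unemployment rate after four months ≈ 10.93%.

With a fixed labor force, u_{t+1} = u_t + s·(1−u_t) − f·u_t = u_t·(1−s−f) + s.
Here 1−s−f = 0.732 and s = 0.024.
u_1 = 0.158300 × 0.732 + 0.024 = 0.139876.
u_2 = 0.139876 × 0.732 + 0.024 = 0.126389.
u_3 = 0.126389 × 0.732 + 0.024 = 0.116517.
u_4 = 0.116517 × 0.732 + 0.024 = 0.109290.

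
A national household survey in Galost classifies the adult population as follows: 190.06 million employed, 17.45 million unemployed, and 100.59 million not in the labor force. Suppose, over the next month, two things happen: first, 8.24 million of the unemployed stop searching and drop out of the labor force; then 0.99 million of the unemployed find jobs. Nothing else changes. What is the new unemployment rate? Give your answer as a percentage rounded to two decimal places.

Initially, labor force = 190.06 + 17.45 = 207.51 million, so u = 17.45/207.51 = 8.41%.
After the first change, unemployed and labor force both fall by 8.24 → E = 190.06, U = 9.21, labor force = 199.27 million.
After the second change, unemployed falls and employed rises by 0.99; labor force unchanged → E = 191.05, U = 8.22, labor force = 199.27 million.
New unemployment rate = 8.22 / 199.27 = 4.13%.

New unemployment rate ≈ 4.13%.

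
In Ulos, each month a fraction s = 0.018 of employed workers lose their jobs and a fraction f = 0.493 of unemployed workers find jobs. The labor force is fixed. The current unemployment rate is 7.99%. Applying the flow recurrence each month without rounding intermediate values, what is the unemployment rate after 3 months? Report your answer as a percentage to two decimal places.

Unemployment rate after three months ≈ 4.04%.

With a fixed labor force, u_{t+1} = u_t + s·(1−u_t) − f·u_t = u_t·(1−s−f) + s.
Here 1−s−f = 0.489 and s = 0.018.
u_1 = 0.079900 × 0.489 + 0.018 = 0.057071.
u_2 = 0.057071 × 0.489 + 0.018 = 0.045908.
u_3 = 0.045908 × 0.489 + 0.018 = 0.040449.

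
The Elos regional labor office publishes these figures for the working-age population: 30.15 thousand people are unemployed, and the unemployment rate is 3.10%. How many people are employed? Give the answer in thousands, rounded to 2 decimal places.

Labor force = U / u = 30.15 / 0.0310 ≈ 972.58 thousand.
Employed = labor force − unemployed = 972.58 − 30.15 = 942.43 thousand.

About 942.43 thousand are employed.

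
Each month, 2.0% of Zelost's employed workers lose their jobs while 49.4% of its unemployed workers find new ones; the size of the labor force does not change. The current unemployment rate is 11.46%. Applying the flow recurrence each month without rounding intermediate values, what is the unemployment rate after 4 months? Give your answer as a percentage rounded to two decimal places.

With a fixed labor force, u_{t+1} = u_t + s·(1−u_t) − f·u_t = u_t·(1−s−f) + s.
Here 1−s−f = 0.486 and s = 0.020.
u_1 = 0.114600 × 0.486 + 0.020 = 0.075696.
u_2 = 0.075696 × 0.486 + 0.020 = 0.056788.
u_3 = 0.056788 × 0.486 + 0.020 = 0.047599.
u_4 = 0.047599 × 0.486 + 0.020 = 0.043133.

Unemployment rate after four months ≈ 4.31%.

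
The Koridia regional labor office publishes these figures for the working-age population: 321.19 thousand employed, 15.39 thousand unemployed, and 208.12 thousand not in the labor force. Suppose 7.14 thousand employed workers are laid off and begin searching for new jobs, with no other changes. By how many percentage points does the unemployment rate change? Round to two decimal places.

Initially, labor force = 321.19 + 15.39 = 336.58 thousand, so u = 15.39/336.58 = 4.57%.
After the change, employed falls and unemployed rises by 7.14; labor force unchanged → E = 314.05, U = 22.53, labor force = 336.58 thousand.
New unemployment rate = 22.53 / 336.58 = 6.69%.
Change = 6.69% − 4.57% = +2.12 percentage points.

The unemployment rate changes by +2.12 percentage points.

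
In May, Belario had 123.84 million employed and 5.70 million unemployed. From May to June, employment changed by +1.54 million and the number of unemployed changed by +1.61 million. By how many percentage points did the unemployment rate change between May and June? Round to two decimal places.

The unemployment rate changed by +1.11 percentage points.

May: labor force = 123.84 + 5.70 = 129.54; u = 5.70/129.54 = 4.40%.
June: labor force = 125.38 + 7.31 = 132.69; u = 7.31/132.69 = 5.51%.
Change = 5.51% − 4.40% = +1.11 pp.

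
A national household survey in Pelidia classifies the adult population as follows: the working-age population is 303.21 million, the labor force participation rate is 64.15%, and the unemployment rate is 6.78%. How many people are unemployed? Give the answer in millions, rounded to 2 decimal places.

About 13.19 million are unemployed.

Labor force = 0.6415 × 303.21 = 194.51 million.
Unemployed = 0.0678 × 194.51 ≈ 13.19 million.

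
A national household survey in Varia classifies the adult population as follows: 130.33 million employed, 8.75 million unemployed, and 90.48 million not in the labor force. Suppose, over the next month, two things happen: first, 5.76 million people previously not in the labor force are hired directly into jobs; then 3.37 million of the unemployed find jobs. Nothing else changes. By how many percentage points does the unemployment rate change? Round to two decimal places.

Initially, labor force = 130.33 + 8.75 = 139.08 million, so u = 8.75/139.08 = 6.29%.
After the first change, employed and labor force both rise by 5.76; unemployed unchanged → E = 136.09, U = 8.75, labor force = 144.84 million.
After the second change, unemployed falls and employed rises by 3.37; labor force unchanged → E = 139.46, U = 5.38, labor force = 144.84 million.
New unemployment rate = 5.38 / 144.84 = 3.71%.
Change = 3.71% − 6.29% = −2.58 percentage points.

The unemployment rate changes by −2.58 percentage points.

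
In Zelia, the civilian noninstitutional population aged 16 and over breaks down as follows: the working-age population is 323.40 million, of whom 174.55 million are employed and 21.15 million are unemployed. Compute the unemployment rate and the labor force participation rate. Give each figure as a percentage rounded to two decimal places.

Unemployment rate ≈ 10.81%; labor force participation rate ≈ 60.51%.

Labor force = employed + unemployed = 174.55 + 21.15 = 195.70 million.
Unemployment rate = 21.15 / 195.70 = 10.81%.
Labor force participation rate = 195.70 / 323.40 = 60.51%.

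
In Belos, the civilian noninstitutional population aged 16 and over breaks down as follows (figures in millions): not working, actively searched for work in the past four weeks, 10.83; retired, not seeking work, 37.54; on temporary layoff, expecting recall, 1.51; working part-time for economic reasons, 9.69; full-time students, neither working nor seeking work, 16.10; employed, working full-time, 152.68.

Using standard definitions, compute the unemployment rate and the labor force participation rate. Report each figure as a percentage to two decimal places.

Unemployment rate ≈ 7.06%; labor force participation rate ≈ 76.51%.

Employed = 9.69 + 152.68 = 162.37 million (anyone who worked, including part-time for economic reasons, counts as employed).
Unemployed = 10.83 + 1.51 = 12.34 million (jobless and actively searching, or on temporary layoff).
Labor force = 162.37 + 12.34 = 174.71 million.
Not in labor force = 37.54 + 16.10 = 53.64 million (those not working and not actively searching are outside the labor force).
Civilian working-age population = 174.71 + 53.64 = 228.35 million.
Unemployment rate = 12.34 / 174.71 = 7.06%.
Labor force participation rate = 174.71 / 228.35 = 76.51%.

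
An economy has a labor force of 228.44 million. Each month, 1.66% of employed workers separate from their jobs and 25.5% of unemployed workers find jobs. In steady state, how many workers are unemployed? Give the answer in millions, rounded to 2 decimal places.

About 13.96 million are unemployed in steady state.

Steady-state unemployment rate u* = s/(s+f) = 1.66/(1.66+25.5) = 0.061119.
Unemployed = u* × labor force = 0.061119 × 228.44 ≈ 13.96 million.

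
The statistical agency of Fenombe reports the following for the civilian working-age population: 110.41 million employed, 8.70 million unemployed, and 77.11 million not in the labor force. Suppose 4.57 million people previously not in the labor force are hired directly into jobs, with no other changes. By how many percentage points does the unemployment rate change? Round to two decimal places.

The unemployment rate changes by −0.27 percentage points.

Initially, labor force = 110.41 + 8.70 = 119.11 million, so u = 8.70/119.11 = 7.30%.
After the change, employed and labor force both rise by 4.57; unemployed unchanged → E = 114.98, U = 8.70, labor force = 123.68 million.
New unemployment rate = 8.70 / 123.68 = 7.03%.
Change = 7.03% − 7.30% = −0.27 percentage points.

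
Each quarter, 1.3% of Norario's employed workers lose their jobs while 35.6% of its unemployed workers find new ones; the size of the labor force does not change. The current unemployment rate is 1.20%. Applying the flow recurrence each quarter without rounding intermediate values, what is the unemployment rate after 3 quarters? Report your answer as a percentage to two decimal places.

Unemployment rate after three quarters ≈ 2.94%.

With a fixed labor force, u_{t+1} = u_t + s·(1−u_t) − f·u_t = u_t·(1−s−f) + s.
Here 1−s−f = 0.631 and s = 0.013.
u_1 = 0.012000 × 0.631 + 0.013 = 0.020572.
u_2 = 0.020572 × 0.631 + 0.013 = 0.025981.
u_3 = 0.025981 × 0.631 + 0.013 = 0.029394.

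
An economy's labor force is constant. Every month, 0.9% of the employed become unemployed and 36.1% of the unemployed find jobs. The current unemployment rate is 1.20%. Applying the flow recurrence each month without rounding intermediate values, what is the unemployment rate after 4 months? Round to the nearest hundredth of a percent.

Unemployment rate after four months ≈ 2.24%.

With a fixed labor force, u_{t+1} = u_t + s·(1−u_t) − f·u_t = u_t·(1−s−f) + s.
Here 1−s−f = 0.630 and s = 0.009.
u_1 = 0.012000 × 0.630 + 0.009 = 0.016560.
u_2 = 0.016560 × 0.630 + 0.009 = 0.019433.
u_3 = 0.019433 × 0.630 + 0.009 = 0.021243.
u_4 = 0.021243 × 0.630 + 0.009 = 0.022383.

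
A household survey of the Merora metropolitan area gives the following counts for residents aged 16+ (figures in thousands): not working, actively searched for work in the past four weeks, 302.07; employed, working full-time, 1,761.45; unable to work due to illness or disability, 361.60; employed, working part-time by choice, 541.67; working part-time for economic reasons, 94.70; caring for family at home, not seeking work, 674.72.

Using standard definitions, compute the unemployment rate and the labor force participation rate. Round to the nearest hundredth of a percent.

Employed = 1,761.45 + 541.67 + 94.70 = 2,397.82 thousand (anyone who worked, including part-time for economic reasons, counts as employed).
Unemployed = 302.07 thousand.
Labor force = 2,397.82 + 302.07 = 2,699.89 thousand.
Not in labor force = 361.60 + 674.72 = 1,036.32 thousand (those not working and not actively searching are outside the labor force).
Civilian working-age population = 2,699.89 + 1,036.32 = 3,736.21 thousand.
Unemployment rate = 302.07 / 2,699.89 = 11.19%.
Labor force participation rate = 2,699.89 / 3,736.21 = 72.26%.

Unemployment rate ≈ 11.19%; labor force participation rate ≈ 72.26%.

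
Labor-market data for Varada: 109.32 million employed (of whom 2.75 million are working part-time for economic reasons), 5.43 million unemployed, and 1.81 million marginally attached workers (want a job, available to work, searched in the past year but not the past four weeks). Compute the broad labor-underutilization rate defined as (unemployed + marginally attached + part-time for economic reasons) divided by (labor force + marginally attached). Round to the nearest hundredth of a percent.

Labor force = 109.32 + 5.43 = 114.75 million.
Numerator = 5.43 + 1.81 + 2.75 = 9.99 million.
Denominator = 114.75 + 1.81 = 116.56 million.
Broad rate = 9.99 / 116.56 = 8.57%.

Broad underutilization rate ≈ 8.57%.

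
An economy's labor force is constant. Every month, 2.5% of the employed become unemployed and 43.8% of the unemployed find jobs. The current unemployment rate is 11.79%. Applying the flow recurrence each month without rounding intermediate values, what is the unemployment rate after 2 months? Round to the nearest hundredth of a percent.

With a fixed labor force, u_{t+1} = u_t + s·(1−u_t) − f·u_t = u_t·(1−s−f) + s.
Here 1−s−f = 0.537 and s = 0.025.
u_1 = 0.117900 × 0.537 + 0.025 = 0.088312.
u_2 = 0.088312 × 0.537 + 0.025 = 0.072424.

Unemployment rate after two months ≈ 7.24%.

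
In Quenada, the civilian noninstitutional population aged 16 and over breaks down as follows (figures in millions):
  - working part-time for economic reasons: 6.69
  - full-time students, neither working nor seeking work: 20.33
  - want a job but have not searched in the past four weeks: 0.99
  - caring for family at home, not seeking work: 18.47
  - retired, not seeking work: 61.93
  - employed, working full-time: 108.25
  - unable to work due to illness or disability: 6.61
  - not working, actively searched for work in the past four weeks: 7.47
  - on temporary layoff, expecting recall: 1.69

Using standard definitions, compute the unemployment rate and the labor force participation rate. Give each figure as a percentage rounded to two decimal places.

Employed = 6.69 + 108.25 = 114.94 million (anyone who worked, including part-time for economic reasons, counts as employed).
Unemployed = 7.47 + 1.69 = 9.16 million (jobless and actively searching, or on temporary layoff).
Labor force = 114.94 + 9.16 = 124.10 million.
Not in labor force = 20.33 + 0.99 + 18.47 + 61.93 + 6.61 = 108.33 million (those not working and not actively searching are outside the labor force — including those who want a job but have given up searching).
Civilian working-age population = 124.10 + 108.33 = 232.43 million.
Unemployment rate = 9.16 / 124.10 = 7.38%.
Labor force participation rate = 124.10 / 232.43 = 53.39%.

Unemployment rate ≈ 7.38%; labor force participation rate ≈ 53.39%.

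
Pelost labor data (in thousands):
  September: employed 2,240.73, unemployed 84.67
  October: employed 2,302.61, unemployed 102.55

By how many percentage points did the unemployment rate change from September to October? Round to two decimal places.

September: labor force = 2,240.73 + 84.67 = 2,325.40; u = 84.67/2,325.40 = 3.64%.
October: labor force = 2,302.61 + 102.55 = 2,405.16; u = 102.55/2,405.16 = 4.26%.
Change = 4.26% − 3.64% = +0.62 pp.

The unemployment rate changed by +0.62 percentage points.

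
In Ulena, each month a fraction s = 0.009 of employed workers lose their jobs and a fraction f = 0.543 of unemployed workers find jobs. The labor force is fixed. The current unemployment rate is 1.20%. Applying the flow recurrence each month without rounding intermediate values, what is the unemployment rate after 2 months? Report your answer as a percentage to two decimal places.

With a fixed labor force, u_{t+1} = u_t + s·(1−u_t) − f·u_t = u_t·(1−s−f) + s.
Here 1−s−f = 0.448 and s = 0.009.
u_1 = 0.012000 × 0.448 + 0.009 = 0.014376.
u_2 = 0.014376 × 0.448 + 0.009 = 0.015440.

Unemployment rate after two months ≈ 1.54%.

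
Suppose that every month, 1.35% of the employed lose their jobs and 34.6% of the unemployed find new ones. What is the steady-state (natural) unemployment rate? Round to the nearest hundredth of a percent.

At steady state the flows balance: s·E = f·U, so U/(E+U) = s/(s+f).
u* = 1.35 / (1.35 + 34.6) = 1.35 / 35.95 = 3.76%.

Steady-state unemployment rate ≈ 3.76%.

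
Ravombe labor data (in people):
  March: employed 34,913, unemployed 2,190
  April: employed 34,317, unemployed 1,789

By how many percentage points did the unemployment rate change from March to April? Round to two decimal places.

The unemployment rate changed by −0.95 percentage points.

March: labor force = 34,913 + 2,190 = 37,103; u = 2,190/37,103 = 5.90%.
April: labor force = 34,317 + 1,789 = 36,106; u = 1,789/36,106 = 4.95%.
Change = 4.95% − 5.90% = −0.95 pp.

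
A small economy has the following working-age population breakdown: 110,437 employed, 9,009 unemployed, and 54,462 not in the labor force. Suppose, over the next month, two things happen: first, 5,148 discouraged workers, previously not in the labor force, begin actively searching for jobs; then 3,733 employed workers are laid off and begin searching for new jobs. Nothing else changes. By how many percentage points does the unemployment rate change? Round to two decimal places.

The unemployment rate changes by +6.82 percentage points.

Initially, labor force = 110,437 + 9,009 = 119,446, so u = 9,009/119,446 = 7.54%.
After the first change, unemployed and labor force both rise by 5,148 → E = 110,437, U = 14,157, labor force = 124,594.
After the second change, employed falls and unemployed rises by 3,733; labor force unchanged → E = 106,704, U = 17,890, labor force = 124,594.
New unemployment rate = 17,890 / 124,594 = 14.36%.
Change = 14.36% − 7.54% = +6.82 percentage points.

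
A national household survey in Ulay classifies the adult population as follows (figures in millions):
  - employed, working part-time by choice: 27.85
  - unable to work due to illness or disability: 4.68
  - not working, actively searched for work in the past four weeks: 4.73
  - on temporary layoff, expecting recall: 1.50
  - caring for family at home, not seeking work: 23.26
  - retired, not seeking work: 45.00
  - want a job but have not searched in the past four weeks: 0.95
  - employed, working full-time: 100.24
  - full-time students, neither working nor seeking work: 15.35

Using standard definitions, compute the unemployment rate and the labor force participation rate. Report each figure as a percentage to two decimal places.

Unemployment rate ≈ 4.64%; labor force participation rate ≈ 60.08%.

Employed = 27.85 + 100.24 = 128.09 million.
Unemployed = 4.73 + 1.50 = 6.23 million (jobless and actively searching, or on temporary layoff).
Labor force = 128.09 + 6.23 = 134.32 million.
Not in labor force = 4.68 + 23.26 + 45.00 + 0.95 + 15.35 = 89.24 million (those not working and not actively searching are outside the labor force — including those who want a job but have given up searching).
Civilian working-age population = 134.32 + 89.24 = 223.56 million.
Unemployment rate = 6.23 / 134.32 = 4.64%.
Labor force participation rate = 134.32 / 223.56 = 60.08%.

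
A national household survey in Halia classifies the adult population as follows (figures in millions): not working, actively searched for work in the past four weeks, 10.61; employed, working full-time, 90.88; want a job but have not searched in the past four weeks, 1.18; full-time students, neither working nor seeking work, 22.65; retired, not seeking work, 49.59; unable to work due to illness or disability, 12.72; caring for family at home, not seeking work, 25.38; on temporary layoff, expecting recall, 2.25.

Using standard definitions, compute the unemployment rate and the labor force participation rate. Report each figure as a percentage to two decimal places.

Unemployment rate ≈ 12.40%; labor force participation rate ≈ 48.19%.

Employed = 90.88 million.
Unemployed = 10.61 + 2.25 = 12.86 million (jobless and actively searching, or on temporary layoff).
Labor force = 90.88 + 12.86 = 103.74 million.
Not in labor force = 1.18 + 22.65 + 49.59 + 12.72 + 25.38 = 111.52 million (those not working and not actively searching are outside the labor force — including those who want a job but have given up searching).
Civilian working-age population = 103.74 + 111.52 = 215.26 million.
Unemployment rate = 12.86 / 103.74 = 12.40%.
Labor force participation rate = 103.74 / 215.26 = 48.19%.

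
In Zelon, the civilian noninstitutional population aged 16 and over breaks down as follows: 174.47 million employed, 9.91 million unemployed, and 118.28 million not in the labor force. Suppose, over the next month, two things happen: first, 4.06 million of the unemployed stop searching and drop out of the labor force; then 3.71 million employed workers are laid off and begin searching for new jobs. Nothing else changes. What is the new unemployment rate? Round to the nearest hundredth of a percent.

New unemployment rate ≈ 5.30%.

Initially, labor force = 174.47 + 9.91 = 184.38 million, so u = 9.91/184.38 = 5.37%.
After the first change, unemployed and labor force both fall by 4.06 → E = 174.47, U = 5.85, labor force = 180.32 million.
After the second change, employed falls and unemployed rises by 3.71; labor force unchanged → E = 170.76, U = 9.56, labor force = 180.32 million.
New unemployment rate = 9.56 / 180.32 = 5.30%.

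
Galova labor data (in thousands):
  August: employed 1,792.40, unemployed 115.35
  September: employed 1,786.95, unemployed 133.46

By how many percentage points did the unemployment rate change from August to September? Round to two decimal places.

The unemployment rate changed by +0.90 percentage points.

August: labor force = 1,792.40 + 115.35 = 1,907.75; u = 115.35/1,907.75 = 6.05%.
September: labor force = 1,786.95 + 133.46 = 1,920.41; u = 133.46/1,920.41 = 6.95%.
Change = 6.95% − 6.05% = +0.90 pp.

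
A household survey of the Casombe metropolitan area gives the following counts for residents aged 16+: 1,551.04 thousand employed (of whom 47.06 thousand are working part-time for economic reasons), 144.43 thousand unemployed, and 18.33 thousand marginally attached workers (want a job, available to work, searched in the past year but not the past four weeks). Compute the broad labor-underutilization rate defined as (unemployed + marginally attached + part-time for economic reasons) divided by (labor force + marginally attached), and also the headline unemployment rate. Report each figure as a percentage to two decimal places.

Labor force = 1,551.04 + 144.43 = 1,695.47 thousand.
Numerator = 144.43 + 18.33 + 47.06 = 209.82 thousand.
Denominator = 1,695.47 + 18.33 = 1,713.80 thousand.
Broad rate = 209.82 / 1,713.80 = 12.24%.
Headline unemployment rate = 144.43 / 1,695.47 = 8.52%.

Broad underutilization rate ≈ 12.24%; headline unemployment rate ≈ 8.52%.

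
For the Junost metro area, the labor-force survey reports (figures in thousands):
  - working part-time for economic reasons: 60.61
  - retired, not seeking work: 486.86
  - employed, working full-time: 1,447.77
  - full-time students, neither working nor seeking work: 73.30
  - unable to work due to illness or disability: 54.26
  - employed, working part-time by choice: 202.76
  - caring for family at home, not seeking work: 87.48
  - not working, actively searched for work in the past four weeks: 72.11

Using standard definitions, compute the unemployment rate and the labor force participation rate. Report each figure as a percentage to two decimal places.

Unemployment rate ≈ 4.04%; labor force participation rate ≈ 71.76%.

Employed = 60.61 + 1,447.77 + 202.76 = 1,711.14 thousand (anyone who worked, including part-time for economic reasons, counts as employed).
Unemployed = 72.11 thousand.
Labor force = 1,711.14 + 72.11 = 1,783.25 thousand.
Not in labor force = 486.86 + 73.30 + 54.26 + 87.48 = 701.90 thousand (those not working and not actively searching are outside the labor force).
Civilian working-age population = 1,783.25 + 701.90 = 2,485.15 thousand.
Unemployment rate = 72.11 / 1,783.25 = 4.04%.
Labor force participation rate = 1,783.25 / 2,485.15 = 71.76%.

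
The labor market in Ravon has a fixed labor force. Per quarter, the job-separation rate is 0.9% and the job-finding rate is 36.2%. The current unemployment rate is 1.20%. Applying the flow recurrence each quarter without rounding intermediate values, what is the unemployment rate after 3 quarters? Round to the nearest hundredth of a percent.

Unemployment rate after three quarters ≈ 2.12%.

With a fixed labor force, u_{t+1} = u_t + s·(1−u_t) − f·u_t = u_t·(1−s−f) + s.
Here 1−s−f = 0.629 and s = 0.009.
u_1 = 0.012000 × 0.629 + 0.009 = 0.016548.
u_2 = 0.016548 × 0.629 + 0.009 = 0.019409.
u_3 = 0.019409 × 0.629 + 0.009 = 0.021208.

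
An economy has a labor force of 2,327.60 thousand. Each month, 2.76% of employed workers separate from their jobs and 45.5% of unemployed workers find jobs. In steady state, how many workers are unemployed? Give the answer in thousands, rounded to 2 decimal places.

Steady-state unemployment rate u* = s/(s+f) = 2.76/(2.76+45.5) = 0.057190.
Unemployed = u* × labor force = 0.057190 × 2,327.60 ≈ 133.12 thousand.

About 133.12 thousand are unemployed in steady state.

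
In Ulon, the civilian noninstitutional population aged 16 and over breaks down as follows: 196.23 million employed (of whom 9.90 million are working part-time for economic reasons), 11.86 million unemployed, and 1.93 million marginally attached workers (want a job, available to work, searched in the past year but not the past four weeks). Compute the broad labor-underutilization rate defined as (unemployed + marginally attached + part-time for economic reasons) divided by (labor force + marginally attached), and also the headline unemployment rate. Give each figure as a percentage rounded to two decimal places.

Labor force = 196.23 + 11.86 = 208.09 million.
Numerator = 11.86 + 1.93 + 9.90 = 23.69 million.
Denominator = 208.09 + 1.93 = 210.02 million.
Broad rate = 23.69 / 210.02 = 11.28%.
Headline unemployment rate = 11.86 / 208.09 = 5.70%.

Broad underutilization rate ≈ 11.28%; headline unemployment rate ≈ 5.70%.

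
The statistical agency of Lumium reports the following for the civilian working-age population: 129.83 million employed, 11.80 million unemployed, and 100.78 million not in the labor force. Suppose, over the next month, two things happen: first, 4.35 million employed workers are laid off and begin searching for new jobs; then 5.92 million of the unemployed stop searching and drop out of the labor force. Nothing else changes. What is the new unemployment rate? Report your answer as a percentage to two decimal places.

New unemployment rate ≈ 7.54%.

Initially, labor force = 129.83 + 11.80 = 141.63 million, so u = 11.80/141.63 = 8.33%.
After the first change, employed falls and unemployed rises by 4.35; labor force unchanged → E = 125.48, U = 16.15, labor force = 141.63 million.
After the second change, unemployed and labor force both fall by 5.92 → E = 125.48, U = 10.23, labor force = 135.71 million.
New unemployment rate = 10.23 / 135.71 = 7.54%.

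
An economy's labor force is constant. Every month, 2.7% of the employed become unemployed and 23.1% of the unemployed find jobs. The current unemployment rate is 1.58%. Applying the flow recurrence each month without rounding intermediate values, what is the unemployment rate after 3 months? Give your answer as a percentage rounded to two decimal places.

With a fixed labor force, u_{t+1} = u_t + s·(1−u_t) − f·u_t = u_t·(1−s−f) + s.
Here 1−s−f = 0.742 and s = 0.027.
u_1 = 0.015800 × 0.742 + 0.027 = 0.038724.
u_2 = 0.038724 × 0.742 + 0.027 = 0.055733.
u_3 = 0.055733 × 0.742 + 0.027 = 0.068354.

Unemployment rate after three months ≈ 6.84%.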